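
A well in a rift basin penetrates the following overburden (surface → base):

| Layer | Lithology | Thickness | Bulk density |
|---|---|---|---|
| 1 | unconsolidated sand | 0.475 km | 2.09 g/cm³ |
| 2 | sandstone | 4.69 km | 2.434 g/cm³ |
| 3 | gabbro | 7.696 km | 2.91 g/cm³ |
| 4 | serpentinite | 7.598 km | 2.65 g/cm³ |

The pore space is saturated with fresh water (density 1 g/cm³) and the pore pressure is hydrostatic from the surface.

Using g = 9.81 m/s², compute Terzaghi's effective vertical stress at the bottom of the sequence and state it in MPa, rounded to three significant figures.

338 MPa

Overburden (lithostatic) stress σ_v:
unconsolidated sand: 2090 kg/m³ × 9.81 m/s² × 475 m = 9.739×10^6 Pa = 9.739 MPa
sandstone: 2434 kg/m³ × 9.81 m/s² × 4690 m = 1.120×10^8 Pa = 112.0 MPa
gabbro: 2910 kg/m³ × 9.81 m/s² × 7696 m = 2.197×10^8 Pa = 219.7 MPa
serpentinite: 2650 kg/m³ × 9.81 m/s² × 7598 m = 1.975×10^8 Pa = 197.5 MPa
Total = 9.739 + 112.0 + 219.7 + 197.5 = 538.94 MPa
Pore pressure P_p = 1000 kg/m³ × 9.81 m/s² × 20459 m = 2.007×10^8 Pa = 200.7 MPa
Effective stress σ' = σ_v − P_p = 538.9 − 200.7 = 338.24 MPa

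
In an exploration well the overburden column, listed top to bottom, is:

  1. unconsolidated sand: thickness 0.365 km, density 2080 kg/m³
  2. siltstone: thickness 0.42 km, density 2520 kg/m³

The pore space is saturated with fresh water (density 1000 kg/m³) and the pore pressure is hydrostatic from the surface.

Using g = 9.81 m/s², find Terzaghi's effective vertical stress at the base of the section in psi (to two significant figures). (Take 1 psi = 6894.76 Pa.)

Overburden (lithostatic) stress σ_v:
unconsolidated sand: 2080 kg/m³ × 9.81 m/s² × 365 m = 7.448×10^6 Pa = 7.448 MPa
siltstone: 2520 kg/m³ × 9.81 m/s² × 420 m = 1.038×10^7 Pa = 10.38 MPa
Total = 7.448 + 10.38 = 17.831 MPa
Pore pressure P_p = 1000 kg/m³ × 9.81 m/s² × 785 m = 7.701×10^6 Pa = 7.701 MPa
Effective stress σ' = σ_v − P_p = 17.83 − 7.701 = 10.130 MPa = 1469.2 psi

1500 psi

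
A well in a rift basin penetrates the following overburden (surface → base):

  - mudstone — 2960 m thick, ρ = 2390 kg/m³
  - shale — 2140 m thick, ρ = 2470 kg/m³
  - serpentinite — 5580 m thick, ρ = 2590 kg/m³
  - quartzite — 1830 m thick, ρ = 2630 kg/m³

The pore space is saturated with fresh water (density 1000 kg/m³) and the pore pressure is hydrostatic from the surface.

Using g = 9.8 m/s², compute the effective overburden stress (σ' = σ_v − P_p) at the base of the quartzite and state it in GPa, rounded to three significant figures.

0.187 GPa

Overburden (lithostatic) stress σ_v:
mudstone: 2390 kg/m³ × 9.8 m/s² × 2960 m = 6.933×10^7 Pa = 69.33 MPa
shale: 2470 kg/m³ × 9.8 m/s² × 2140 m = 5.180×10^7 Pa = 51.80 MPa
serpentinite: 2590 kg/m³ × 9.8 m/s² × 5580 m = 1.416×10^8 Pa = 141.6 MPa
quartzite: 2630 kg/m³ × 9.8 m/s² × 1830 m = 4.717×10^7 Pa = 47.17 MPa
Total = 69.33 + 51.80 + 141.6 + 47.17 = 309.93 MPa
Pore pressure P_p = 1000 kg/m³ × 9.8 m/s² × 12510 m = 1.226×10^8 Pa = 122.6 MPa
Effective stress σ' = σ_v − P_p = 309.9 − 122.6 = 187.33 MPa = 0.18733 GPa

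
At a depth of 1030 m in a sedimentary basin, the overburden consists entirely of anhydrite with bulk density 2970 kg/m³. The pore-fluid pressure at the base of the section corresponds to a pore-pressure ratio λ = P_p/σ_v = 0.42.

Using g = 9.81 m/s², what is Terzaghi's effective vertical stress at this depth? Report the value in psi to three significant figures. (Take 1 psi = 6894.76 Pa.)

Overburden (lithostatic) stress σ_v:
anhydrite: 2970 kg/m³ × 9.81 m/s² × 1030 m = 3.001×10^7 Pa = 30.01 MPa
Pore pressure P_p = λ·σ_v = 0.42 × 30.01 MPa = 12.60 MPa
Effective stress σ' = σ_v − P_p = 30.01 − 12.60 = 17.406 MPa = 2524.5 psi

2520 psi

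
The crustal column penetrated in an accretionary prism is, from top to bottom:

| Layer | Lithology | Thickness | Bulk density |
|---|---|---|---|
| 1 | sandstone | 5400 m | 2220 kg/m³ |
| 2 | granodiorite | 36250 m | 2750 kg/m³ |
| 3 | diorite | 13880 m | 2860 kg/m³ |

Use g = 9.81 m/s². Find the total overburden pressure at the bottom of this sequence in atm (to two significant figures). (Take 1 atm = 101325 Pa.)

15000 atm

sandstone: 2220 kg/m³ × 9.81 m/s² × 5400 m = 1.176×10^8 Pa = 1161 atm
granodiorite: 2750 kg/m³ × 9.81 m/s² × 36250 m = 9.779×10^8 Pa = 9651 atm
diorite: 2860 kg/m³ × 9.81 m/s² × 13880 m = 3.894×10^8 Pa = 3843 atm
Total = 1161 + 9651 + 3843 = 14655 atm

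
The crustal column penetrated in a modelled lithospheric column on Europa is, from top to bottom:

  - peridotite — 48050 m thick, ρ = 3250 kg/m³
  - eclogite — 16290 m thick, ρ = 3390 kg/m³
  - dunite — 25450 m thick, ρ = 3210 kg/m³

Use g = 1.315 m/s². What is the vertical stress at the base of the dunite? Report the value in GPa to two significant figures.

0.39 GPa

peridotite: 3250 kg/m³ × 1.315 m/s² × 48050 m = 2.054×10^8 Pa = 0.2054 GPa
eclogite: 3390 kg/m³ × 1.315 m/s² × 16290 m = 7.262×10^7 Pa = 0.07262 GPa
dunite: 3210 kg/m³ × 1.315 m/s² × 25450 m = 1.074×10^8 Pa = 0.1074 GPa
Total = 0.2054 + 0.07262 + 0.1074 = 0.38540 GPa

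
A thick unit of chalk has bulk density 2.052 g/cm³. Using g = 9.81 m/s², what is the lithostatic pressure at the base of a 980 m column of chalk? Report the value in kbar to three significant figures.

chalk: 2052 kg/m³ × 9.81 m/s² × 980 m = 1.973×10^7 Pa = 0.1973 kbar

0.197 kbar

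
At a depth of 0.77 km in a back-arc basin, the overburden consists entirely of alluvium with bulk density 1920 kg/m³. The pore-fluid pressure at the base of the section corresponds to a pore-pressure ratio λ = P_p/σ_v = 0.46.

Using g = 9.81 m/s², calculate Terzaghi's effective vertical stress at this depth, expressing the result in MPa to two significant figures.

Overburden (lithostatic) stress σ_v:
alluvium: 1920 kg/m³ × 9.81 m/s² × 770 m = 1.450×10^7 Pa = 14.50 MPa
Pore pressure P_p = λ·σ_v = 0.46 × 14.50 MPa = 6.671 MPa
Effective stress σ' = σ_v − P_p = 14.50 − 6.671 = 7.8317 MPa

7.8 MPa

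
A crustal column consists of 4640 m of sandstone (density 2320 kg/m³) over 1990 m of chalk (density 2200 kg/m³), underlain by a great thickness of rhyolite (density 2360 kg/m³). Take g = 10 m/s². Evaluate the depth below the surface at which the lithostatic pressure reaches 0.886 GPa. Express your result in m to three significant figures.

Pressure at base of upper layers: 2320×10×4640 + 2200×10×1990 = 1.514×10^8 Pa = 0.1514 GPa
Remaining pressure to be supplied by rhyolite: 8.860×10^8 − 1.514×10^8 = 7.346×10^8 Pa
Additional depth in rhyolite = 7.346×10^8 Pa / (2360 kg/m³ × 10 m/s²) = 31126 m
Total depth = 6630 m + 31126 m = 37756 m

37800 m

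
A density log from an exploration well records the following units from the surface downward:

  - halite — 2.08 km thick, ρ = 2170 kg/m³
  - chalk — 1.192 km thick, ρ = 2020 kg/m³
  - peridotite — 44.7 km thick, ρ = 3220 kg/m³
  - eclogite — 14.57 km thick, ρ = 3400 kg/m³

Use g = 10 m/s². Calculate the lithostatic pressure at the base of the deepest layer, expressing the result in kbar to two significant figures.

20 kbar

halite: 2170 kg/m³ × 10 m/s² × 2080 m = 4.514×10^7 Pa = 0.4514 kbar
chalk: 2020 kg/m³ × 10 m/s² × 1192 m = 2.408×10^7 Pa = 0.2408 kbar
peridotite: 3220 kg/m³ × 10 m/s² × 44700 m = 1.439×10^9 Pa = 14.39 kbar
eclogite: 3400 kg/m³ × 10 m/s² × 14570 m = 4.954×10^8 Pa = 4.954 kbar
Total = 0.4514 + 0.2408 + 14.39 + 4.954 = 20.039 kbar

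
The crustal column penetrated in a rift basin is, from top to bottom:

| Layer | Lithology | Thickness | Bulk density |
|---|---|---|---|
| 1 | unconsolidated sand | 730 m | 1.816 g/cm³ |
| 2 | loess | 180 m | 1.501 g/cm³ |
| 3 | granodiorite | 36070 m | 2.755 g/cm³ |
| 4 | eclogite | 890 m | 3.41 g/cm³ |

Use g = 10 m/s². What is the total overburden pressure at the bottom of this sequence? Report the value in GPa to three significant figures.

1.04 GPa

unconsolidated sand: 1816 kg/m³ × 10 m/s² × 730 m = 1.326×10^7 Pa = 0.01326 GPa
loess: 1501 kg/m³ × 10 m/s² × 180 m = 2.702×10^6 Pa = 2.702×10^-3 GPa
granodiorite: 2755 kg/m³ × 10 m/s² × 36070 m = 9.937×10^8 Pa = 0.9937 GPa
eclogite: 3410 kg/m³ × 10 m/s² × 890 m = 3.035×10^7 Pa = 0.03035 GPa
Total = 0.01326 + 2.702×10^-3 + 0.9937 + 0.03035 = 1.0400 GPa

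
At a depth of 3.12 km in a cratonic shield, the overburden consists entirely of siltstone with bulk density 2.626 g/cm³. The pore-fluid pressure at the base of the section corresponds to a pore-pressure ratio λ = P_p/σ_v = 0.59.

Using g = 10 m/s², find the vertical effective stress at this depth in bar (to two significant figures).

Overburden (lithostatic) stress σ_v:
siltstone: 2626 kg/m³ × 10 m/s² × 3120 m = 8.193×10^7 Pa = 81.93 MPa
Pore pressure P_p = λ·σ_v = 0.59 × 81.93 MPa = 48.34 MPa
Effective stress σ' = σ_v − P_p = 81.93 − 48.34 = 33.592 MPa = 335.92 bar

340 bar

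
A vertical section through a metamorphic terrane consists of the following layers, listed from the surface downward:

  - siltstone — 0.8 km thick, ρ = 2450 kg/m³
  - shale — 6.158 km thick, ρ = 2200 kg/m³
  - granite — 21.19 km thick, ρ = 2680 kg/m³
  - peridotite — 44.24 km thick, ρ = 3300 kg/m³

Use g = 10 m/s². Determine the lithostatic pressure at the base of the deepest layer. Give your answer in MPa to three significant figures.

siltstone: 2450 kg/m³ × 10 m/s² × 800 m = 1.960×10^7 Pa = 19.60 MPa
shale: 2200 kg/m³ × 10 m/s² × 6158 m = 1.355×10^8 Pa = 135.5 MPa
granite: 2680 kg/m³ × 10 m/s² × 21190 m = 5.679×10^8 Pa = 567.9 MPa
peridotite: 3300 kg/m³ × 10 m/s² × 44240 m = 1.460×10^9 Pa = 1460 MPa
Total = 19.60 + 135.5 + 567.9 + 1460 = 2182.9 MPa

2180 MPa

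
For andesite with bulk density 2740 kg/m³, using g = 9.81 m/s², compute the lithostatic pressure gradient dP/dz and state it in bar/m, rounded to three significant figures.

dP/dz = ρg = 2740 kg/m³ × 9.81 m/s² = 26879 Pa/m
= 26879 Pa/m × (1 bar/m / 1.0000×10^5 Pa/m) = 0.26879 bar/m

0.269 bar/m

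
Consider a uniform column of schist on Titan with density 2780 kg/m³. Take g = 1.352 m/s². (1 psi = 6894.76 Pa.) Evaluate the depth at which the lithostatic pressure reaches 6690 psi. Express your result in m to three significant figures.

12300 m

h = P/(ρg) = 6690 psi / (2780 kg/m³ × 1.352 m/s²) = 4.613×10^7 Pa / 3758.6 Pa/m = 12272 m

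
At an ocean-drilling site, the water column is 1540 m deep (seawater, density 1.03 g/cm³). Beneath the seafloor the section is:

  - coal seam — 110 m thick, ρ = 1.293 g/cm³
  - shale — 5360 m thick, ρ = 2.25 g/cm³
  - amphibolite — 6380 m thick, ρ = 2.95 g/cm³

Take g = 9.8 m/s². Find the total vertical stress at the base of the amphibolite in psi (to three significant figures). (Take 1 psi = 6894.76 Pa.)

seawater: 1030 kg/m³ × 9.8 m/s² × 1540 m = 1.554×10^7 Pa = 2255 psi
coal seam: 1293 kg/m³ × 9.8 m/s² × 110 m = 1.394×10^6 Pa = 202.2 psi
shale: 2250 kg/m³ × 9.8 m/s² × 5360 m = 1.182×10^8 Pa = 17142 psi
amphibolite: 2950 kg/m³ × 9.8 m/s² × 6380 m = 1.844×10^8 Pa = 26752 psi
Total = 2255 + 202.2 + 17142 + 26752 = 46350 psi

46400 psi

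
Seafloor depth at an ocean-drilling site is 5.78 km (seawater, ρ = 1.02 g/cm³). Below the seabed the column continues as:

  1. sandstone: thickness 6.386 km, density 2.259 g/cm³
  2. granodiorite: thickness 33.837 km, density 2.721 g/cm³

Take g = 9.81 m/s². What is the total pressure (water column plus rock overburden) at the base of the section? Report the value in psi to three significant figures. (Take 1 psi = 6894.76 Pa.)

seawater: 1020 kg/m³ × 9.81 m/s² × 5780 m = 5.784×10^7 Pa = 8388 psi
sandstone: 2259 kg/m³ × 9.81 m/s² × 6386 m = 1.415×10^8 Pa = 20526 psi
granodiorite: 2721 kg/m³ × 9.81 m/s² × 33837 m = 9.032×10^8 Pa = 1.310×10^5 psi
Total = 8388 + 20526 + 1.310×10^5 = 1.5991×10^5 psi

160000 psi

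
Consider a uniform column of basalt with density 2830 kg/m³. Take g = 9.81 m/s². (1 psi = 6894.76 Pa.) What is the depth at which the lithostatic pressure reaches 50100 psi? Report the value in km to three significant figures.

12.4 km

h = P/(ρg) = 50100 psi / (2830 kg/m³ × 9.81 m/s²) = 3.454×10^8 Pa / 27762 Pa/m = 12442 m
= 12.442 km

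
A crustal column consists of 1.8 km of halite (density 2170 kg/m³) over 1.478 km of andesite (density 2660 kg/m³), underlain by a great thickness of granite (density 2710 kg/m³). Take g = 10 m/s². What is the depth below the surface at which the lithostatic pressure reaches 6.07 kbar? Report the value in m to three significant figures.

22800 m

Pressure at base of upper layers: 2170×10×1800 + 2660×10×1478 = 7.837×10^7 Pa = 0.7837 kbar
Remaining pressure to be supplied by granite: 6.070×10^8 − 7.837×10^7 = 5.286×10^8 Pa
Additional depth in granite = 5.286×10^8 Pa / (2710 kg/m³ × 10 m/s²) = 19506 m
Total depth = 3278 m + 19506 m = 22784 m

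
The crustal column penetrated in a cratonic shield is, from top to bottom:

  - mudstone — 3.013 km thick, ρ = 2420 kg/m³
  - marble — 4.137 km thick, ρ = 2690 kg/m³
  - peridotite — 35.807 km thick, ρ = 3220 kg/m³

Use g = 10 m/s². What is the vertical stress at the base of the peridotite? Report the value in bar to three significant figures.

mudstone: 2420 kg/m³ × 10 m/s² × 3013 m = 7.291×10^7 Pa = 729.1 bar
marble: 2690 kg/m³ × 10 m/s² × 4137 m = 1.113×10^8 Pa = 1113 bar
peridotite: 3220 kg/m³ × 10 m/s² × 35807 m = 1.153×10^9 Pa = 11530 bar
Total = 729.1 + 1113 + 11530 = 13372 bar

13400 bar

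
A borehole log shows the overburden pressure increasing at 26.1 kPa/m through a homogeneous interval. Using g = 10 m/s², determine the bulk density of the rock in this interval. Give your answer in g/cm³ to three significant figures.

2.61 g/cm³

ρ = (dP/dz)/g = 26.1 kPa/m / 10 m/s² = 26100 Pa/m / 10 m/s² = 2610.0 kg/m³
= 2.610 g/cm³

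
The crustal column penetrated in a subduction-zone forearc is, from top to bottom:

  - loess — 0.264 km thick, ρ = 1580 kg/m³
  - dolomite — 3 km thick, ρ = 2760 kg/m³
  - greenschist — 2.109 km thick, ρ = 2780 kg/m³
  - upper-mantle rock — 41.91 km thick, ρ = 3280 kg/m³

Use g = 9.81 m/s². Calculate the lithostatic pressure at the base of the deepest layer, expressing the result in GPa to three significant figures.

loess: 1580 kg/m³ × 9.81 m/s² × 264 m = 4.092×10^6 Pa = 4.092×10^-3 GPa
dolomite: 2760 kg/m³ × 9.81 m/s² × 3000 m = 8.123×10^7 Pa = 0.08123 GPa
greenschist: 2780 kg/m³ × 9.81 m/s² × 2109 m = 5.752×10^7 Pa = 0.05752 GPa
upper-mantle rock: 3280 kg/m³ × 9.81 m/s² × 41910 m = 1.349×10^9 Pa = 1.349 GPa
Total = 4.092×10^-3 + 0.08123 + 0.05752 + 1.349 = 1.4914 GPa

1.49 GPa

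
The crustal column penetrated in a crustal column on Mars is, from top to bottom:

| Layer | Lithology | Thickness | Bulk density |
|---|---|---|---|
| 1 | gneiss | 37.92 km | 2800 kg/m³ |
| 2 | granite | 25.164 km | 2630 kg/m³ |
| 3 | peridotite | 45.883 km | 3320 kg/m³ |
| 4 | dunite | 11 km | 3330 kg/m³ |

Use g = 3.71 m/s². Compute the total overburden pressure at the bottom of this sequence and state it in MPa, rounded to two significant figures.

1300 MPa

gneiss: 2800 kg/m³ × 3.71 m/s² × 37920 m = 3.939×10^8 Pa = 393.9 MPa
granite: 2630 kg/m³ × 3.71 m/s² × 25164 m = 2.455×10^8 Pa = 245.5 MPa
peridotite: 3320 kg/m³ × 3.71 m/s² × 45883 m = 5.652×10^8 Pa = 565.2 MPa
dunite: 3330 kg/m³ × 3.71 m/s² × 11000 m = 1.359×10^8 Pa = 135.9 MPa
Total = 393.9 + 245.5 + 565.2 + 135.9 = 1340.5 MPa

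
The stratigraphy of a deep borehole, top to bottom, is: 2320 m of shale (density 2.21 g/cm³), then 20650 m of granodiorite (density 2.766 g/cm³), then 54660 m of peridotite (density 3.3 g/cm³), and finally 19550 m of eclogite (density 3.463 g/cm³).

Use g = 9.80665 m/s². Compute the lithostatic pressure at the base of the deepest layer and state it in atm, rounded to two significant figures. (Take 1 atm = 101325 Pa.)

30000 atm

shale: 2210 kg/m³ × 9.80665 m/s² × 2320 m = 5.028×10^7 Pa = 496.2 atm
granodiorite: 2766 kg/m³ × 9.80665 m/s² × 20650 m = 5.601×10^8 Pa = 5528 atm
peridotite: 3300 kg/m³ × 9.80665 m/s² × 54660 m = 1.769×10^9 Pa = 17458 atm
eclogite: 3463 kg/m³ × 9.80665 m/s² × 19550 m = 6.639×10^8 Pa = 6552 atm
Total = 496.2 + 5528 + 17458 + 6552 = 30035 atm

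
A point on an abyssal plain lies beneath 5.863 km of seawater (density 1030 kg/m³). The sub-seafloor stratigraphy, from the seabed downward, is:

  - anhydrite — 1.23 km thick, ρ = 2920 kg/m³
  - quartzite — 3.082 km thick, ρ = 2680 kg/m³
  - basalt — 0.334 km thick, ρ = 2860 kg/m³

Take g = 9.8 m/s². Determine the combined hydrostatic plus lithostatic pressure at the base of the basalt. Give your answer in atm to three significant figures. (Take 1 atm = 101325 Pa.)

seawater: 1030 kg/m³ × 9.8 m/s² × 5863 m = 5.918×10^7 Pa = 584.1 atm
anhydrite: 2920 kg/m³ × 9.8 m/s² × 1230 m = 3.520×10^7 Pa = 347.4 atm
quartzite: 2680 kg/m³ × 9.8 m/s² × 3082 m = 8.095×10^7 Pa = 798.9 atm
basalt: 2860 kg/m³ × 9.8 m/s² × 334 m = 9.361×10^6 Pa = 92.39 atm
Total = 584.1 + 347.4 + 798.9 + 92.39 = 1822.7 atm

1820 atm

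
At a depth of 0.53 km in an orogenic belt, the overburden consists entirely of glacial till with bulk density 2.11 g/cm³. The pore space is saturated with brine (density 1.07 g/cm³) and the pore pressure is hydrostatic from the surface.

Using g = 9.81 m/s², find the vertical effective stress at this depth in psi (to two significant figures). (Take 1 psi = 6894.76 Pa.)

Overburden (lithostatic) stress σ_v:
glacial till: 2110 kg/m³ × 9.81 m/s² × 530 m = 1.097×10^7 Pa = 10.97 MPa
Pore pressure P_p = 1070 kg/m³ × 9.81 m/s² × 530 m = 5.563×10^6 Pa = 5.563 MPa
Effective stress σ' = σ_v − P_p = 10.97 − 5.563 = 5.4073 MPa = 784.26 psi

780 psi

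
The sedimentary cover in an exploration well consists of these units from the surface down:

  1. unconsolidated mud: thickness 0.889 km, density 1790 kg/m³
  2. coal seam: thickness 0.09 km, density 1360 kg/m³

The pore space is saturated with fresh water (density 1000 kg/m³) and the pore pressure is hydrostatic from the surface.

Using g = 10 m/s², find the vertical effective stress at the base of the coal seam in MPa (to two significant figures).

Overburden (lithostatic) stress σ_v:
unconsolidated mud: 1790 kg/m³ × 10 m/s² × 889 m = 1.591×10^7 Pa = 15.91 MPa
coal seam: 1360 kg/m³ × 10 m/s² × 90 m = 1.224×10^6 Pa = 1.224 MPa
Total = 15.91 + 1.224 = 17.137 MPa
Pore pressure P_p = 1000 kg/m³ × 10 m/s² × 979 m = 9.790×10^6 Pa = 9.790 MPa
Effective stress σ' = σ_v − P_p = 17.14 − 9.790 = 7.3471 MPa

7.3 MPa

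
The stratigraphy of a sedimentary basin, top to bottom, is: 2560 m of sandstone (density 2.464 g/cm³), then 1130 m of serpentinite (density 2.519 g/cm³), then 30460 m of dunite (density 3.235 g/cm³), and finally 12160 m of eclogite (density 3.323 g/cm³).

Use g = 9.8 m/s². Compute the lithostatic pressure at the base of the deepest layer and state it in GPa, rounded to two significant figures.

sandstone: 2464 kg/m³ × 9.8 m/s² × 2560 m = 6.182×10^7 Pa = 0.06182 GPa
serpentinite: 2519 kg/m³ × 9.8 m/s² × 1130 m = 2.790×10^7 Pa = 0.02790 GPa
dunite: 3235 kg/m³ × 9.8 m/s² × 30460 m = 9.657×10^8 Pa = 0.9657 GPa
eclogite: 3323 kg/m³ × 9.8 m/s² × 12160 m = 3.960×10^8 Pa = 0.3960 GPa
Total = 0.06182 + 0.02790 + 0.9657 + 0.3960 = 1.4514 GPa

1.5 GPa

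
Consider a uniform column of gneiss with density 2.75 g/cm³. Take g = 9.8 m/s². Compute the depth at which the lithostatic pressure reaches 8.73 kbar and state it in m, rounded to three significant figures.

32400 m

h = P/(ρg) = 8.73 kbar / (2750 kg/m³ × 9.8 m/s²) = 8.730×10^8 Pa / 26950 Pa/m = 32393 m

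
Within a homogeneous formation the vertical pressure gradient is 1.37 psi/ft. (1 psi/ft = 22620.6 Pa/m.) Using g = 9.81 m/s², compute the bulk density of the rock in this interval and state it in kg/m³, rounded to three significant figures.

3160 kg/m³

ρ = (dP/dz)/g = 1.37 psi/ft / 9.81 m/s² = 30990 Pa/m / 9.81 m/s² = 3159.0 kg/m³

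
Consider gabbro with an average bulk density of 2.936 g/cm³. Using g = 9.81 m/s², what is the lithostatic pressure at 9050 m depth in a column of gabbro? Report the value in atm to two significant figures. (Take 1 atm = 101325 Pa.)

2600 atm

gabbro: 2936 kg/m³ × 9.81 m/s² × 9050 m = 2.607×10^8 Pa = 2573 atm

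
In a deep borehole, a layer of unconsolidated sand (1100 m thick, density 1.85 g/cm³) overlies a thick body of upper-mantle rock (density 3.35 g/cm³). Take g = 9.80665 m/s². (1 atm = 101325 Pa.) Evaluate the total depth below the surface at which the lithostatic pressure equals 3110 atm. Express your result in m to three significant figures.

Pressure at base of upper layers: 1850×9.80665×1100 = 1.996×10^7 Pa = 197.0 atm
Remaining pressure to be supplied by upper-mantle rock: 3.151×10^8 − 1.996×10^7 = 2.952×10^8 Pa
Additional depth in upper-mantle rock = 2.952×10^8 Pa / (3350 kg/m³ × 9.80665 m/s²) = 8984.6 m
Total depth = 1100 m + 8984.6 m = 10085 m

10100 m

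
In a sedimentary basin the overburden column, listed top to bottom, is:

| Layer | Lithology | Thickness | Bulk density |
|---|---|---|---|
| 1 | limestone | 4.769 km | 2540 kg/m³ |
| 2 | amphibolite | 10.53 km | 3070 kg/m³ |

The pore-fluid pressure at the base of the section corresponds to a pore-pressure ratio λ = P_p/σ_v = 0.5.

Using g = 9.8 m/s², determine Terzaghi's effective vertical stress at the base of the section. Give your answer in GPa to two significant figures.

0.22 GPa

Overburden (lithostatic) stress σ_v:
limestone: 2540 kg/m³ × 9.8 m/s² × 4769 m = 1.187×10^8 Pa = 118.7 MPa
amphibolite: 3070 kg/m³ × 9.8 m/s² × 10530 m = 3.168×10^8 Pa = 316.8 MPa
Total = 118.7 + 316.8 = 435.52 MPa
Pore pressure P_p = λ·σ_v = 0.5 × 435.5 MPa = 217.8 MPa
Effective stress σ' = σ_v − P_p = 435.5 − 217.8 = 217.76 MPa = 0.21776 GPa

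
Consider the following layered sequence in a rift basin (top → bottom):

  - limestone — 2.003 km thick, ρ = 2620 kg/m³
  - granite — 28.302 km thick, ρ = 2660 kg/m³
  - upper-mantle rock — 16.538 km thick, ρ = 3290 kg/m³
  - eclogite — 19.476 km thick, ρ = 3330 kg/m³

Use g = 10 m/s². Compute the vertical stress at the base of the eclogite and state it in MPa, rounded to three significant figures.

2000 MPa

limestone: 2620 kg/m³ × 10 m/s² × 2003 m = 5.248×10^7 Pa = 52.48 MPa
granite: 2660 kg/m³ × 10 m/s² × 28302 m = 7.528×10^8 Pa = 752.8 MPa
upper-mantle rock: 3290 kg/m³ × 10 m/s² × 16538 m = 5.441×10^8 Pa = 544.1 MPa
eclogite: 3330 kg/m³ × 10 m/s² × 19476 m = 6.486×10^8 Pa = 648.6 MPa
Total = 52.48 + 752.8 + 544.1 + 648.6 = 1998.0 MPa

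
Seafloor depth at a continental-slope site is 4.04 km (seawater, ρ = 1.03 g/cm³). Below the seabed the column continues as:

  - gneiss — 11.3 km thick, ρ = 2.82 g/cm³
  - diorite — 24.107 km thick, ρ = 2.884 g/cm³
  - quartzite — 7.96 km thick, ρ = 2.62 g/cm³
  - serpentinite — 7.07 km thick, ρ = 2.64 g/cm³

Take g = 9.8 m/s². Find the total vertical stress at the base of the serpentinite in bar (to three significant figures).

seawater: 1030 kg/m³ × 9.8 m/s² × 4040 m = 4.078×10^7 Pa = 407.8 bar
gneiss: 2820 kg/m³ × 9.8 m/s² × 11300 m = 3.123×10^8 Pa = 3123 bar
diorite: 2884 kg/m³ × 9.8 m/s² × 24107 m = 6.813×10^8 Pa = 6813 bar
quartzite: 2620 kg/m³ × 9.8 m/s² × 7960 m = 2.044×10^8 Pa = 2044 bar
serpentinite: 2640 kg/m³ × 9.8 m/s² × 7070 m = 1.829×10^8 Pa = 1829 bar
Total = 407.8 + 3123 + 6813 + 2044 + 1829 = 14217 bar

14200 bar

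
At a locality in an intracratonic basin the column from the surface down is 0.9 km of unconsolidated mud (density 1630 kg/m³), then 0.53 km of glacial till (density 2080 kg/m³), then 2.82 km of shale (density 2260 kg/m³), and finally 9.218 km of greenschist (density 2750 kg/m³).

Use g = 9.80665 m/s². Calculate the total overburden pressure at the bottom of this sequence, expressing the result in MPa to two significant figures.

unconsolidated mud: 1630 kg/m³ × 9.80665 m/s² × 900 m = 1.439×10^7 Pa = 14.39 MPa
glacial till: 2080 kg/m³ × 9.80665 m/s² × 530 m = 1.081×10^7 Pa = 10.81 MPa
shale: 2260 kg/m³ × 9.80665 m/s² × 2820 m = 6.250×10^7 Pa = 62.50 MPa
greenschist: 2750 kg/m³ × 9.80665 m/s² × 9218 m = 2.486×10^8 Pa = 248.6 MPa
Total = 14.39 + 10.81 + 62.50 + 248.6 = 336.29 MPa

340 MPa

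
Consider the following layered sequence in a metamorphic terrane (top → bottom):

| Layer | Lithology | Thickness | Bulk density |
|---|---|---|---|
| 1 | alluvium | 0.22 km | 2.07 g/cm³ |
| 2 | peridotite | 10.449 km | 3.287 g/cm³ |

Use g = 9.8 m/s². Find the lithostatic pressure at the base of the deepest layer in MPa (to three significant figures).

alluvium: 2070 kg/m³ × 9.8 m/s² × 220 m = 4.463×10^6 Pa = 4.463 MPa
peridotite: 3287 kg/m³ × 9.8 m/s² × 10449 m = 3.366×10^8 Pa = 336.6 MPa
Total = 4.463 + 336.6 = 341.05 MPa

341 MPa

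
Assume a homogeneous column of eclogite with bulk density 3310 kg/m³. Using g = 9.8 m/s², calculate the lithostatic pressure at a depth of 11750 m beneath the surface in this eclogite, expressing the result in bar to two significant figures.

eclogite: 3310 kg/m³ × 9.8 m/s² × 11750 m = 3.811×10^8 Pa = 3811 bar

3800 bar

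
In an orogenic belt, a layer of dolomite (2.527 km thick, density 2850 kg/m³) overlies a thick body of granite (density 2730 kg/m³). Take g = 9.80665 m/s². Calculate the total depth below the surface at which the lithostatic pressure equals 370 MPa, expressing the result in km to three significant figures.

Pressure at base of upper layers: 2850×9.80665×2527 = 7.063×10^7 Pa = 70.63 MPa
Remaining pressure to be supplied by granite: 3.700×10^8 − 7.063×10^7 = 2.994×10^8 Pa
Additional depth in granite = 2.994×10^8 Pa / (2730 kg/m³ × 9.80665 m/s²) = 11182 m
Total depth = 2527 m + 11182 m = 13709 m
= 13.709 km

13.7 km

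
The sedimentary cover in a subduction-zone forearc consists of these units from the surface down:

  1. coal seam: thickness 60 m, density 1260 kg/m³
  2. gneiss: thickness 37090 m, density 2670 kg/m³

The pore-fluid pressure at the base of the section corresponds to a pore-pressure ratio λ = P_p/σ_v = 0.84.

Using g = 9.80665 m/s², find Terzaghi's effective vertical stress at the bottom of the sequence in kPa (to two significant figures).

Overburden (lithostatic) stress σ_v:
coal seam: 1260 kg/m³ × 9.80665 m/s² × 60 m = 7.414×10^5 Pa = 0.7414 MPa
gneiss: 2670 kg/m³ × 9.80665 m/s² × 37090 m = 9.712×10^8 Pa = 971.2 MPa
Total = 0.7414 + 971.2 = 971.90 MPa
Pore pressure P_p = λ·σ_v = 0.84 × 971.9 MPa = 816.4 MPa
Effective stress σ' = σ_v − P_p = 971.9 − 816.4 = 155.50 MPa = 1.5550×10^5 kPa

160000 kPa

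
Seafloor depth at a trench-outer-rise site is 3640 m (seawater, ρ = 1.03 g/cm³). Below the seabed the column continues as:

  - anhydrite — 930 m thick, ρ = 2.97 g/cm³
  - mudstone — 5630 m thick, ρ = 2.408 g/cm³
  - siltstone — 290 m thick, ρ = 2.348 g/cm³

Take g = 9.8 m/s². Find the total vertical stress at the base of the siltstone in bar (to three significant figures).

seawater: 1030 kg/m³ × 9.8 m/s² × 3640 m = 3.674×10^7 Pa = 367.4 bar
anhydrite: 2970 kg/m³ × 9.8 m/s² × 930 m = 2.707×10^7 Pa = 270.7 bar
mudstone: 2408 kg/m³ × 9.8 m/s² × 5630 m = 1.329×10^8 Pa = 1329 bar
siltstone: 2348 kg/m³ × 9.8 m/s² × 290 m = 6.673×10^6 Pa = 66.73 bar
Total = 367.4 + 270.7 + 1329 + 66.73 = 2033.4 bar

2030 bar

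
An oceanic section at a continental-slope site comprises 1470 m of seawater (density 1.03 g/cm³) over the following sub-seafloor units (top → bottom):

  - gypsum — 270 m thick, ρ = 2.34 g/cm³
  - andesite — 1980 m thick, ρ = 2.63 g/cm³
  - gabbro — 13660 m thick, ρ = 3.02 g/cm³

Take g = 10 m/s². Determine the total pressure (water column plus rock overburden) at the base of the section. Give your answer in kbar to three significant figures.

seawater: 1030 kg/m³ × 10 m/s² × 1470 m = 1.514×10^7 Pa = 0.1514 kbar
gypsum: 2340 kg/m³ × 10 m/s² × 270 m = 6.318×10^6 Pa = 0.06318 kbar
andesite: 2630 kg/m³ × 10 m/s² × 1980 m = 5.207×10^7 Pa = 0.5207 kbar
gabbro: 3020 kg/m³ × 10 m/s² × 13660 m = 4.125×10^8 Pa = 4.125 kbar
Total = 0.1514 + 0.06318 + 0.5207 + 4.125 = 4.8607 kbar

4.86 kbar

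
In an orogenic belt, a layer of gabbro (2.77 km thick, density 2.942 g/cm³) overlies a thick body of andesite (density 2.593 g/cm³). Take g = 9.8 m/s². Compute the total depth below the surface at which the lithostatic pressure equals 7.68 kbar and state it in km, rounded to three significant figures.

29.8 km

Pressure at base of upper layers: 2942×9.8×2770 = 7.986×10^7 Pa = 0.7986 kbar
Remaining pressure to be supplied by andesite: 7.680×10^8 − 7.986×10^7 = 6.881×10^8 Pa
Additional depth in andesite = 6.881×10^8 Pa / (2593 kg/m³ × 9.8 m/s²) = 27080 m
Total depth = 2770 m + 27080 m = 29850 m
= 29.850 km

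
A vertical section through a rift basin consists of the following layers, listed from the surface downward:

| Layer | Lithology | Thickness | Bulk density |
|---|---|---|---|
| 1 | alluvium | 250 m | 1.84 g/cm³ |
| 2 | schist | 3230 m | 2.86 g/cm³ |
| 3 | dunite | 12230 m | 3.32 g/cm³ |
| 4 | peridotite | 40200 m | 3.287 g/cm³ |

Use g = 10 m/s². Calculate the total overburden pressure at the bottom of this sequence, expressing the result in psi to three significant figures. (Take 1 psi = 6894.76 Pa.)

265000 psi

alluvium: 1840 kg/m³ × 10 m/s² × 250 m = 4.600×10^6 Pa = 667.2 psi
schist: 2860 kg/m³ × 10 m/s² × 3230 m = 9.238×10^7 Pa = 13398 psi
dunite: 3320 kg/m³ × 10 m/s² × 12230 m = 4.060×10^8 Pa = 58891 psi
peridotite: 3287 kg/m³ × 10 m/s² × 40200 m = 1.321×10^9 Pa = 1.916×10^5 psi
Total = 667.2 + 13398 + 58891 + 1.916×10^5 = 2.6461×10^5 psi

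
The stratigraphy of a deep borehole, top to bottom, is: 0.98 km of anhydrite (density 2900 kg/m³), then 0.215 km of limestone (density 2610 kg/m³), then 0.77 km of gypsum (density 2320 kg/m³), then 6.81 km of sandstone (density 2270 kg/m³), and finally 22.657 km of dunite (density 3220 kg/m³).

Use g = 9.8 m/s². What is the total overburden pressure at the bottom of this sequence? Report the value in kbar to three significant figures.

anhydrite: 2900 kg/m³ × 9.8 m/s² × 980 m = 2.785×10^7 Pa = 0.2785 kbar
limestone: 2610 kg/m³ × 9.8 m/s² × 215 m = 5.499×10^6 Pa = 0.05499 kbar
gypsum: 2320 kg/m³ × 9.8 m/s² × 770 m = 1.751×10^7 Pa = 0.1751 kbar
sandstone: 2270 kg/m³ × 9.8 m/s² × 6810 m = 1.515×10^8 Pa = 1.515 kbar
dunite: 3220 kg/m³ × 9.8 m/s² × 22657 m = 7.150×10^8 Pa = 7.150 kbar
Total = 0.2785 + 0.05499 + 0.1751 + 1.515 + 7.150 = 9.1732 kbar

9.17 kbar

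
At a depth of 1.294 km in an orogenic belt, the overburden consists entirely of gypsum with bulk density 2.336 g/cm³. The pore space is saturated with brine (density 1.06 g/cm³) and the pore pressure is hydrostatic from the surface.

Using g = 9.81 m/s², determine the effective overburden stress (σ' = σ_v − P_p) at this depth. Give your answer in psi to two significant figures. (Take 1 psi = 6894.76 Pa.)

2300 psi

Overburden (lithostatic) stress σ_v:
gypsum: 2336 kg/m³ × 9.81 m/s² × 1294 m = 2.965×10^7 Pa = 29.65 MPa
Pore pressure P_p = 1060 kg/m³ × 9.81 m/s² × 1294 m = 1.346×10^7 Pa = 13.46 MPa
Effective stress σ' = σ_v − P_p = 29.65 − 13.46 = 16.198 MPa = 2349.3 psi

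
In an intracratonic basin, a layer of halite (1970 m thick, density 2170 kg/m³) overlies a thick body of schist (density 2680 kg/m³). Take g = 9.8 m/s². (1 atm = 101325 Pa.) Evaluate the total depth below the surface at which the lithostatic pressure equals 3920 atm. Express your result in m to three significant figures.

15500 m

Pressure at base of upper layers: 2170×9.8×1970 = 4.189×10^7 Pa = 413.5 atm
Remaining pressure to be supplied by schist: 3.972×10^8 − 4.189×10^7 = 3.553×10^8 Pa
Additional depth in schist = 3.553×10^8 Pa / (2680 kg/m³ × 9.8 m/s²) = 13528 m
Total depth = 1970 m + 13528 m = 15498 m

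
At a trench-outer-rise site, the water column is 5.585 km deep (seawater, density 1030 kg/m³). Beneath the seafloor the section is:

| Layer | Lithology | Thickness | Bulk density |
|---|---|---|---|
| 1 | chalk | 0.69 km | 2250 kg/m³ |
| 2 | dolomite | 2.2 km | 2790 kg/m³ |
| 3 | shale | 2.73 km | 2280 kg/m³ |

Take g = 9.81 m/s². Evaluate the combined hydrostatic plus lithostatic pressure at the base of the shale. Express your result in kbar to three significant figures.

1.93 kbar

seawater: 1030 kg/m³ × 9.81 m/s² × 5585 m = 5.643×10^7 Pa = 0.5643 kbar
chalk: 2250 kg/m³ × 9.81 m/s² × 690 m = 1.523×10^7 Pa = 0.1523 kbar
dolomite: 2790 kg/m³ × 9.81 m/s² × 2200 m = 6.021×10^7 Pa = 0.6021 kbar
shale: 2280 kg/m³ × 9.81 m/s² × 2730 m = 6.106×10^7 Pa = 0.6106 kbar
Total = 0.5643 + 0.1523 + 0.6021 + 0.6106 = 1.9294 kbar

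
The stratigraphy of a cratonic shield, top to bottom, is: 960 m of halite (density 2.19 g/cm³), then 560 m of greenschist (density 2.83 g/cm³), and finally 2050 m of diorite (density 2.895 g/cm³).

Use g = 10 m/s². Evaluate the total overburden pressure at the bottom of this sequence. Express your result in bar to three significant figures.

halite: 2190 kg/m³ × 10 m/s² × 960 m = 2.102×10^7 Pa = 210.2 bar
greenschist: 2830 kg/m³ × 10 m/s² × 560 m = 1.585×10^7 Pa = 158.5 bar
diorite: 2895 kg/m³ × 10 m/s² × 2050 m = 5.935×10^7 Pa = 593.5 bar
Total = 210.2 + 158.5 + 593.5 = 962.20 bar

962 bar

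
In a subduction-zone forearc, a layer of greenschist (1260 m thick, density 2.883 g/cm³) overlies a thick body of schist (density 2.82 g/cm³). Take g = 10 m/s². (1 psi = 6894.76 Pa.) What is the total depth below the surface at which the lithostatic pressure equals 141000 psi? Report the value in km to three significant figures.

34.4 km

Pressure at base of upper layers: 2883×10×1260 = 3.633×10^7 Pa = 5269 psi
Remaining pressure to be supplied by schist: 9.722×10^8 − 3.633×10^7 = 9.358×10^8 Pa
Additional depth in schist = 9.358×10^8 Pa / (2820 kg/m³ × 10 m/s²) = 33186 m
Total depth = 1260 m + 33186 m = 34446 m
= 34.446 km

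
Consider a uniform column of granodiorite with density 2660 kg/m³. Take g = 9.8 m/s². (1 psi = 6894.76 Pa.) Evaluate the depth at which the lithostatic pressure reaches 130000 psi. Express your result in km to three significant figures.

h = P/(ρg) = 130000 psi / (2660 kg/m³ × 9.8 m/s²) = 8.963×10^8 Pa / 26068 Pa/m = 34384 m
= 34.384 km

34.4 km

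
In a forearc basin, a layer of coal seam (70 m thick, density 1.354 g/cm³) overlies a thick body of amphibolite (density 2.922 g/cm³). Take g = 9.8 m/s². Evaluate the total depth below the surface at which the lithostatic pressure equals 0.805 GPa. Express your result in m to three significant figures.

Pressure at base of upper layers: 1354×9.8×70 = 9.288×10^5 Pa = 9.288×10^-4 GPa
Remaining pressure to be supplied by amphibolite: 8.050×10^8 − 9.288×10^5 = 8.041×10^8 Pa
Additional depth in amphibolite = 8.041×10^8 Pa / (2922 kg/m³ × 9.8 m/s²) = 28079 m
Total depth = 70 m + 28079 m = 28149 m

28100 m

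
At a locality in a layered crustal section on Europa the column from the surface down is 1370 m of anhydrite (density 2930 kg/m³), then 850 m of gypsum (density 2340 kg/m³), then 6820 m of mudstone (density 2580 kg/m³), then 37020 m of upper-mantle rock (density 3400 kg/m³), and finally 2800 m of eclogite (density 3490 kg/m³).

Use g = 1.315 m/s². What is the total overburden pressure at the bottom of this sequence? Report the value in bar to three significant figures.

2090 bar

anhydrite: 2930 kg/m³ × 1.315 m/s² × 1370 m = 5.279×10^6 Pa = 52.79 bar
gypsum: 2340 kg/m³ × 1.315 m/s² × 850 m = 2.616×10^6 Pa = 26.16 bar
mudstone: 2580 kg/m³ × 1.315 m/s² × 6820 m = 2.314×10^7 Pa = 231.4 bar
upper-mantle rock: 3400 kg/m³ × 1.315 m/s² × 37020 m = 1.655×10^8 Pa = 1655 bar
eclogite: 3490 kg/m³ × 1.315 m/s² × 2800 m = 1.285×10^7 Pa = 128.5 bar
Total = 52.79 + 26.16 + 231.4 + 1655 + 128.5 = 2094.0 bar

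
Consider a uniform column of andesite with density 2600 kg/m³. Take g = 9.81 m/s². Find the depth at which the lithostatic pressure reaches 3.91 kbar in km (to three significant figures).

h = P/(ρg) = 3.91 kbar / (2600 kg/m³ × 9.81 m/s²) = 3.910×10^8 Pa / 25506 Pa/m = 15330 m
= 15.330 km

15.3 km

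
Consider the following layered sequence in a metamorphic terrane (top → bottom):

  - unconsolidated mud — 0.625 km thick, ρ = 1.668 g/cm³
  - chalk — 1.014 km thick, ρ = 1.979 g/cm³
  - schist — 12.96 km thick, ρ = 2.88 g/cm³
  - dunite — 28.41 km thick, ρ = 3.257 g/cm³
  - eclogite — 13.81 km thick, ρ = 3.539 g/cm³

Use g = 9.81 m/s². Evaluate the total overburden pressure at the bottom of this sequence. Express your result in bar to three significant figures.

17800 bar

unconsolidated mud: 1668 kg/m³ × 9.81 m/s² × 625 m = 1.023×10^7 Pa = 102.3 bar
chalk: 1979 kg/m³ × 9.81 m/s² × 1014 m = 1.969×10^7 Pa = 196.9 bar
schist: 2880 kg/m³ × 9.81 m/s² × 12960 m = 3.662×10^8 Pa = 3662 bar
dunite: 3257 kg/m³ × 9.81 m/s² × 28410 m = 9.077×10^8 Pa = 9077 bar
eclogite: 3539 kg/m³ × 9.81 m/s² × 13810 m = 4.794×10^8 Pa = 4794 bar
Total = 102.3 + 196.9 + 3662 + 9077 + 4794 = 17833 bar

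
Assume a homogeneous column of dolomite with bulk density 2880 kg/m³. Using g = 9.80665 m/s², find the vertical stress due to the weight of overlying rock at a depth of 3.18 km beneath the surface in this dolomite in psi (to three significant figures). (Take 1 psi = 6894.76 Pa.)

dolomite: 2880 kg/m³ × 9.80665 m/s² × 3180 m = 8.981×10^7 Pa = 13026 psi

13000 psi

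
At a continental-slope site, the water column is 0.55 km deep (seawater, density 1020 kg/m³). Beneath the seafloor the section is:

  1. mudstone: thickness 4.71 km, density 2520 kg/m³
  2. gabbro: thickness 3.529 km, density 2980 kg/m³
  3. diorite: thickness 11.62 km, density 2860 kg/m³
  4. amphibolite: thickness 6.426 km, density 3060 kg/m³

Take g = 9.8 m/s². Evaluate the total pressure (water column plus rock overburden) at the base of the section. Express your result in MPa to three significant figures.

743 MPa

seawater: 1020 kg/m³ × 9.8 m/s² × 550 m = 5.498×10^6 Pa = 5.498 MPa
mudstone: 2520 kg/m³ × 9.8 m/s² × 4710 m = 1.163×10^8 Pa = 116.3 MPa
gabbro: 2980 kg/m³ × 9.8 m/s² × 3529 m = 1.031×10^8 Pa = 103.1 MPa
diorite: 2860 kg/m³ × 9.8 m/s² × 11620 m = 3.257×10^8 Pa = 325.7 MPa
amphibolite: 3060 kg/m³ × 9.8 m/s² × 6426 m = 1.927×10^8 Pa = 192.7 MPa
Total = 5.498 + 116.3 + 103.1 + 325.7 + 192.7 = 743.27 MPa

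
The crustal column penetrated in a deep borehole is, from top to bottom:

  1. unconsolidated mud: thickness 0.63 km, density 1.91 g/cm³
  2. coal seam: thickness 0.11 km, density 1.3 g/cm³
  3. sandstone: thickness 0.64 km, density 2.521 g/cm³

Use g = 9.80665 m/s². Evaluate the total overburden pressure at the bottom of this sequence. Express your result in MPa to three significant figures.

unconsolidated mud: 1910 kg/m³ × 9.80665 m/s² × 630 m = 1.180×10^7 Pa = 11.80 MPa
coal seam: 1300 kg/m³ × 9.80665 m/s² × 110 m = 1.402×10^6 Pa = 1.402 MPa
sandstone: 2521 kg/m³ × 9.80665 m/s² × 640 m = 1.582×10^7 Pa = 15.82 MPa
Total = 11.80 + 1.402 + 15.82 = 29.025 MPa

29.0 MPa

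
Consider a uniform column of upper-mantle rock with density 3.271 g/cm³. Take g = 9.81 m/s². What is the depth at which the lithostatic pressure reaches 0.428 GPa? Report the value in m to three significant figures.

h = P/(ρg) = 0.428 GPa / (3271 kg/m³ × 9.81 m/s²) = 4.280×10^8 Pa / 32089 Pa/m = 13338 m

13300 m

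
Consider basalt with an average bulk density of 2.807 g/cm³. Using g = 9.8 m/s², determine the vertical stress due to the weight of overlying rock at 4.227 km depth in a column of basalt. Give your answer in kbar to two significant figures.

basalt: 2807 kg/m³ × 9.8 m/s² × 4227 m = 1.163×10^8 Pa = 1.163 kbar

1.2 kbar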